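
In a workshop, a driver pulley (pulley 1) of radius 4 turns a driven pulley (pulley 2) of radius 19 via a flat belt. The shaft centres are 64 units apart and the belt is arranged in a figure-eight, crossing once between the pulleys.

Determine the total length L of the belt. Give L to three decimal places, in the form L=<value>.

crossed belt: β = asin((r1+r2)/C) = asin(23/64) = 21.0618°
wrap1 = wrap2 = π + 2β = 222.1236°
tangent length = C·cosβ = 59.7244
L = (r1+r2)·wrap + 2·C·cosβ = 23·3.8768 + 2·59.7244 = 208.6149

L=208.615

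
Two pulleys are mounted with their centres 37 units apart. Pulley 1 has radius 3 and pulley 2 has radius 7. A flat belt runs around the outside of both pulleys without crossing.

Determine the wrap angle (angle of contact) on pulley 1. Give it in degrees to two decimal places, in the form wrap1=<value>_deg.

wrap1=167.59_deg

open belt: β = asin((r2−r1)/C) = asin(4/37) = 6.2063°
wrap1 = π − 2β = 167.5875°
wrap2 = π + 2β = 192.4125°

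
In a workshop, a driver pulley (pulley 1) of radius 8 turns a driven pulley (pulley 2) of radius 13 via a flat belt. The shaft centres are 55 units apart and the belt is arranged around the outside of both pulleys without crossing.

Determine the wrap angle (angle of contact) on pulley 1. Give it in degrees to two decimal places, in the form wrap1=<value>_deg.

open belt: β = asin((r2−r1)/C) = asin(5/55) = 5.2159°
wrap1 = π − 2β = 169.5682°
wrap2 = π + 2β = 190.4318°

wrap1=169.57_deg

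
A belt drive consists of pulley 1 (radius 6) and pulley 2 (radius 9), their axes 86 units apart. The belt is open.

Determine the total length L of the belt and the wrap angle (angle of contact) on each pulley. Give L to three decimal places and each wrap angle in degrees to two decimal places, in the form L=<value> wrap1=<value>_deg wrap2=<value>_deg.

L=219.229 wrap1=176.00_deg wrap2=184.00_deg

open belt: β = asin((r2−r1)/C) = asin(3/86) = 1.9991°
wrap1 = π − 2β = 176.0018°
wrap2 = π + 2β = 183.9982°
tangent length = C·cosβ = 85.9477
L = r1·wrap1 + r2·wrap2 + 2·C·cosβ = 6·3.0718 + 9·3.2114 + 2·85.9477 = 219.2286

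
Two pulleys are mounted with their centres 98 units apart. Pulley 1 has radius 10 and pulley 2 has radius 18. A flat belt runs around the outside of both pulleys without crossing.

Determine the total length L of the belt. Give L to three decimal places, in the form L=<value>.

open belt: β = asin((r2−r1)/C) = asin(8/98) = 4.6824°
wrap1 = π − 2β = 170.6352°
wrap2 = π + 2β = 189.3648°
tangent length = C·cosβ = 97.6729
L = r1·wrap1 + r2·wrap2 + 2·C·cosβ = 10·2.9781 + 18·3.3050 + 2·97.6729 = 284.6180

L=284.618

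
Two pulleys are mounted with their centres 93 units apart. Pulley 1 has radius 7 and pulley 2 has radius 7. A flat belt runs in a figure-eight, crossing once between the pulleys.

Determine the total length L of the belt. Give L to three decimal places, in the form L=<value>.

crossed belt: β = asin((r1+r2)/C) = asin(14/93) = 8.6581°
wrap1 = wrap2 = π + 2β = 197.3162°
tangent length = C·cosβ = 91.9402
L = (r1+r2)·wrap + 2·C·cosβ = 14·3.4438 + 2·91.9402 = 232.0938

L=232.094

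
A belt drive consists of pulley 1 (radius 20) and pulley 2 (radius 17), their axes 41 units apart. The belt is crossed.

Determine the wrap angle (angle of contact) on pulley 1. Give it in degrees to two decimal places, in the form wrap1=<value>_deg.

wrap1=308.96_deg

crossed belt: β = asin((r1+r2)/C) = asin(37/41) = 64.4805°
wrap1 = wrap2 = π + 2β = 308.9611°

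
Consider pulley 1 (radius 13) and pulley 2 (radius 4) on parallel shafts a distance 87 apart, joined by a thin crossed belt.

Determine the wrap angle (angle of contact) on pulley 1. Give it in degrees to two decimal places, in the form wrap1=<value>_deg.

crossed belt: β = asin((r1+r2)/C) = asin(17/87) = 11.2682°
wrap1 = wrap2 = π + 2β = 202.5365°

wrap1=202.54_deg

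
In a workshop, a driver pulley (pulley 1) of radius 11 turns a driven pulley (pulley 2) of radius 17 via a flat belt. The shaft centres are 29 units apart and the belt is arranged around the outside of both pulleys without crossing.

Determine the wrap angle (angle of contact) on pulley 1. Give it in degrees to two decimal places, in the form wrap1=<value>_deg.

open belt: β = asin((r2−r1)/C) = asin(6/29) = 11.9405°
wrap1 = π − 2β = 156.1189°
wrap2 = π + 2β = 203.8811°

wrap1=156.12_deg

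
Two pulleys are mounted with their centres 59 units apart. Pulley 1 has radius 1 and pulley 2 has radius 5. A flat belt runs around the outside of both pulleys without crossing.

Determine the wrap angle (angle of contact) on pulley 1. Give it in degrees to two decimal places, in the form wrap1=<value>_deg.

wrap1=172.23_deg

open belt: β = asin((r2−r1)/C) = asin(4/59) = 3.8874°
wrap1 = π − 2β = 172.2251°
wrap2 = π + 2β = 187.7749°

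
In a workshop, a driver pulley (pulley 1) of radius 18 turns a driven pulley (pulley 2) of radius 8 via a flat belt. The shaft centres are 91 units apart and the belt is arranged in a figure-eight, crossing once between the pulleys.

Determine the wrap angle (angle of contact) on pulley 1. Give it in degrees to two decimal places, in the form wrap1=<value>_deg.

wrap1=213.20_deg

crossed belt: β = asin((r1+r2)/C) = asin(26/91) = 16.6015°
wrap1 = wrap2 = π + 2β = 213.2031°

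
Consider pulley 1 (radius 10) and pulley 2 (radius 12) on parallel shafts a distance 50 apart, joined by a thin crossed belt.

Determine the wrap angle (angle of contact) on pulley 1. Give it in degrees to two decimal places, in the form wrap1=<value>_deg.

wrap1=232.21_deg

crossed belt: β = asin((r1+r2)/C) = asin(22/50) = 26.1039°
wrap1 = wrap2 = π + 2β = 232.2078°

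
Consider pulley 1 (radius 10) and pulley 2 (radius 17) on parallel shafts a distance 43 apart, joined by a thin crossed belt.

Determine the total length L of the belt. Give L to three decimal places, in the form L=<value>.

crossed belt: β = asin((r1+r2)/C) = asin(27/43) = 38.8959°
wrap1 = wrap2 = π + 2β = 257.7917°
tangent length = C·cosβ = 33.4664
L = (r1+r2)·wrap + 2·C·cosβ = 27·4.4993 + 2·33.4664 = 188.4143

L=188.414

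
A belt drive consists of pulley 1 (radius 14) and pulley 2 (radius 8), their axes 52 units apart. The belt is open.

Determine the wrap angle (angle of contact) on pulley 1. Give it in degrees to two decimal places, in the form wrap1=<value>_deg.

open belt: β = asin((r2−r1)/C) = asin(-6/52) = -6.6258°
wrap1 = π − 2β = 193.2516°
wrap2 = π + 2β = 166.7484°

wrap1=193.25_deg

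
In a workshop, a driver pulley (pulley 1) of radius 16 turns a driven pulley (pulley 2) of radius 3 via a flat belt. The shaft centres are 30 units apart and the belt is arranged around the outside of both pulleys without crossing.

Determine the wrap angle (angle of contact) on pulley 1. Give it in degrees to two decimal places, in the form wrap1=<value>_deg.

wrap1=231.36_deg

open belt: β = asin((r2−r1)/C) = asin(-13/30) = -25.6793°
wrap1 = π − 2β = 231.3586°
wrap2 = π + 2β = 128.6414°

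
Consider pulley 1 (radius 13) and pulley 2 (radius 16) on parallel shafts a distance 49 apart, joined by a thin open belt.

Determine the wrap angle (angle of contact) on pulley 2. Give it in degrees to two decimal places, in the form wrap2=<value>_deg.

open belt: β = asin((r2−r1)/C) = asin(3/49) = 3.5101°
wrap1 = π − 2β = 172.9798°
wrap2 = π + 2β = 187.0202°

wrap2=187.02_deg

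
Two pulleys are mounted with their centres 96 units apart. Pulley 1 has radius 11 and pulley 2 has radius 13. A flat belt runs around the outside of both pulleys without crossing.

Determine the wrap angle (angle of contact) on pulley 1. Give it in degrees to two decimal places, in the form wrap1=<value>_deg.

wrap1=177.61_deg

open belt: β = asin((r2−r1)/C) = asin(2/96) = 1.1937°
wrap1 = π − 2β = 177.6125°
wrap2 = π + 2β = 182.3875°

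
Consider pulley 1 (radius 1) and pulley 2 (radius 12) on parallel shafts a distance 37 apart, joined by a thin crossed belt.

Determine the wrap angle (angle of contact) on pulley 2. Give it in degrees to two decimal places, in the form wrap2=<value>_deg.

crossed belt: β = asin((r1+r2)/C) = asin(13/37) = 20.5700°
wrap1 = wrap2 = π + 2β = 221.1400°

wrap2=221.14_deg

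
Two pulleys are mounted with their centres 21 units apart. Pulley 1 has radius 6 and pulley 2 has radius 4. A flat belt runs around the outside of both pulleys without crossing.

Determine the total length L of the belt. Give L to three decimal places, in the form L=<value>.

open belt: β = asin((r2−r1)/C) = asin(-2/21) = -5.4650°
wrap1 = π − 2β = 190.9300°
wrap2 = π + 2β = 169.0700°
tangent length = C·cosβ = 20.9045
L = r1·wrap1 + r2·wrap2 + 2·C·cosβ = 6·3.3324 + 4·2.9508 + 2·20.9045 = 73.6065

L=73.607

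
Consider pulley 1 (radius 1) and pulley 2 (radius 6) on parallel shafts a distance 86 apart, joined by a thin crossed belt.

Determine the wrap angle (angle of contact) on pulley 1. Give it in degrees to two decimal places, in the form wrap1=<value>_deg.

crossed belt: β = asin((r1+r2)/C) = asin(7/86) = 4.6688°
wrap1 = wrap2 = π + 2β = 189.3375°

wrap1=189.34_deg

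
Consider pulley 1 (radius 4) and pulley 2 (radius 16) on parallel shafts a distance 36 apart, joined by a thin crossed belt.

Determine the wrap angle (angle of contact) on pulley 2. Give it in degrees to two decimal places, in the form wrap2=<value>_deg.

wrap2=247.50_deg

crossed belt: β = asin((r1+r2)/C) = asin(20/36) = 33.7490°
wrap1 = wrap2 = π + 2β = 247.4980°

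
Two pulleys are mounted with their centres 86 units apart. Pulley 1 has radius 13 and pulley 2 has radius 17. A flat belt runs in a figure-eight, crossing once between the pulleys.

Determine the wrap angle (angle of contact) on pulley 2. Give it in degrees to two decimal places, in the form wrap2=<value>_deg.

crossed belt: β = asin((r1+r2)/C) = asin(30/86) = 20.4162°
wrap1 = wrap2 = π + 2β = 220.8324°

wrap2=220.83_deg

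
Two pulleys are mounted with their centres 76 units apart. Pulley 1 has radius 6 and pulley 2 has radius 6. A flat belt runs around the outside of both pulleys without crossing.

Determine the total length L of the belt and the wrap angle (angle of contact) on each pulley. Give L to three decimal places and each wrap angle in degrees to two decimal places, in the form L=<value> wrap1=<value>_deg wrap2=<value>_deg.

open belt: β = asin((r2−r1)/C) = asin(0/76) = 0.0000°
wrap1 = π − 2β = 180.0000°
wrap2 = π + 2β = 180.0000°
tangent length = C·cosβ = 76.0000
L = r1·wrap1 + r2·wrap2 + 2·C·cosβ = 6·3.1416 + 6·3.1416 + 2·76.0000 = 189.6991

L=189.699 wrap1=180.00_deg wrap2=180.00_deg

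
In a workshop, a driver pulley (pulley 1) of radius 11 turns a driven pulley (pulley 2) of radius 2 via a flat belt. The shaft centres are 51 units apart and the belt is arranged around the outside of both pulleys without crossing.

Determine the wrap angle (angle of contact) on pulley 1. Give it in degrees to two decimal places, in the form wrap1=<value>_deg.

wrap1=200.33_deg

open belt: β = asin((r2−r1)/C) = asin(-9/51) = -10.1642°
wrap1 = π − 2β = 200.3285°
wrap2 = π + 2β = 159.6715°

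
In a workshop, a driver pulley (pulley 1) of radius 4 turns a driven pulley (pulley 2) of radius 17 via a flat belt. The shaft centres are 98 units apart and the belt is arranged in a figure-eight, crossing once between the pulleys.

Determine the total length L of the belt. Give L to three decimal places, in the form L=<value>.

crossed belt: β = asin((r1+r2)/C) = asin(21/98) = 12.3736°
wrap1 = wrap2 = π + 2β = 204.7473°
tangent length = C·cosβ = 95.7236
L = (r1+r2)·wrap + 2·C·cosβ = 21·3.5735 + 2·95.7236 = 266.4909

L=266.491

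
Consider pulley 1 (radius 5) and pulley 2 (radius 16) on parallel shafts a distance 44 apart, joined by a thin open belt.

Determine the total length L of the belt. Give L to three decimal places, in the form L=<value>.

L=156.738

open belt: β = asin((r2−r1)/C) = asin(11/44) = 14.4775°
wrap1 = π − 2β = 151.0450°
wrap2 = π + 2β = 208.9550°
tangent length = C·cosβ = 42.6028
L = r1·wrap1 + r2·wrap2 + 2·C·cosβ = 5·2.6362 + 16·3.6470 + 2·42.6028 = 156.7380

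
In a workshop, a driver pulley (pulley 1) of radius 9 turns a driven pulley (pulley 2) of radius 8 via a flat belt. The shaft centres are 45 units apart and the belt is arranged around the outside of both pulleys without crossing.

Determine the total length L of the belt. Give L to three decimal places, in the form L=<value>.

open belt: β = asin((r2−r1)/C) = asin(-1/45) = -1.2733°
wrap1 = π − 2β = 182.5467°
wrap2 = π + 2β = 177.4533°
tangent length = C·cosβ = 44.9889
L = r1·wrap1 + r2·wrap2 + 2·C·cosβ = 9·3.1860 + 8·3.0971 + 2·44.9889 = 143.4293

L=143.429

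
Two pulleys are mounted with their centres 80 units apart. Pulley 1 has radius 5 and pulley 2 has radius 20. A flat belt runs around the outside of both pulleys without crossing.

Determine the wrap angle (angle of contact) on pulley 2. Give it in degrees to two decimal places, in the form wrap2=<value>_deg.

open belt: β = asin((r2−r1)/C) = asin(15/80) = 10.8069°
wrap1 = π − 2β = 158.3862°
wrap2 = π + 2β = 201.6138°

wrap2=201.61_deg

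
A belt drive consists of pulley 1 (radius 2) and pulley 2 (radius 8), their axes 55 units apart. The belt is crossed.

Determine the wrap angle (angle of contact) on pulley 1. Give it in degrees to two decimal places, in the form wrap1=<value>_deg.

wrap1=200.95_deg

crossed belt: β = asin((r1+r2)/C) = asin(10/55) = 10.4757°
wrap1 = wrap2 = π + 2β = 200.9514°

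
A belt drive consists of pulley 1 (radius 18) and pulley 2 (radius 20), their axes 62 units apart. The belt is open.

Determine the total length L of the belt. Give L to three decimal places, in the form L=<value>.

L=243.445

open belt: β = asin((r2−r1)/C) = asin(2/62) = 1.8486°
wrap1 = π − 2β = 176.3029°
wrap2 = π + 2β = 183.6971°
tangent length = C·cosβ = 61.9677
L = r1·wrap1 + r2·wrap2 + 2·C·cosβ = 18·3.0771 + 20·3.2061 + 2·61.9677 = 243.4450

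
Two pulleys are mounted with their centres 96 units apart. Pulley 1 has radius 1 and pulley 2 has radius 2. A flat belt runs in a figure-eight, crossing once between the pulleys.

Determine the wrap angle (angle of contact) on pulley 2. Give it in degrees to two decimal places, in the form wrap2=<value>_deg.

wrap2=183.58_deg

crossed belt: β = asin((r1+r2)/C) = asin(3/96) = 1.7908°
wrap1 = wrap2 = π + 2β = 183.5816°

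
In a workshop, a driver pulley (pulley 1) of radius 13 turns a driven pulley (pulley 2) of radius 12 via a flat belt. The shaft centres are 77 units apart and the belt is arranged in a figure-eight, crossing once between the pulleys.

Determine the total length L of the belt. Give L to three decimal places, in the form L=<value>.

L=240.730

crossed belt: β = asin((r1+r2)/C) = asin(25/77) = 18.9459°
wrap1 = wrap2 = π + 2β = 217.8918°
tangent length = C·cosβ = 72.8286
L = (r1+r2)·wrap + 2·C·cosβ = 25·3.8029 + 2·72.8286 = 240.7304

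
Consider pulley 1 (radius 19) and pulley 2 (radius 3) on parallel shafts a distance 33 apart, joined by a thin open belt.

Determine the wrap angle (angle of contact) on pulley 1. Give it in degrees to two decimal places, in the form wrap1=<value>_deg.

wrap1=238.01_deg

open belt: β = asin((r2−r1)/C) = asin(-16/33) = -29.0025°
wrap1 = π − 2β = 238.0051°
wrap2 = π + 2β = 121.9949°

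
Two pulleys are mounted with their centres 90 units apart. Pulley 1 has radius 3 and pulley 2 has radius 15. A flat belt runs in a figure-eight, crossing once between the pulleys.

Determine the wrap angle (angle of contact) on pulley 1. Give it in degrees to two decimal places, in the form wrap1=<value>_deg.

wrap1=203.07_deg

crossed belt: β = asin((r1+r2)/C) = asin(18/90) = 11.5370°
wrap1 = wrap2 = π + 2β = 203.0739°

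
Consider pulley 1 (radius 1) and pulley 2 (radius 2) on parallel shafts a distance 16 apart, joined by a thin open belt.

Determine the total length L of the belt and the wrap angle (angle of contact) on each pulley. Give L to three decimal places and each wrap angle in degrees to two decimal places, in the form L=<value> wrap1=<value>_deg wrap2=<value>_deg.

open belt: β = asin((r2−r1)/C) = asin(1/16) = 3.5833°
wrap1 = π − 2β = 172.8334°
wrap2 = π + 2β = 187.1666°
tangent length = C·cosβ = 15.9687
L = r1·wrap1 + r2·wrap2 + 2·C·cosβ = 1·3.0165 + 2·3.2667 + 2·15.9687 = 41.4873

L=41.487 wrap1=172.83_deg wrap2=187.17_deg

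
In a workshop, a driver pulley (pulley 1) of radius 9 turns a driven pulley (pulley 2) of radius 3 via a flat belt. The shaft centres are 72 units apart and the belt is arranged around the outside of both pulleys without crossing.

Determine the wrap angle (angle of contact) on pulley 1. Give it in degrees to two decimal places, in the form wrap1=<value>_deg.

open belt: β = asin((r2−r1)/C) = asin(-6/72) = -4.7802°
wrap1 = π − 2β = 189.5604°
wrap2 = π + 2β = 170.4396°

wrap1=189.56_deg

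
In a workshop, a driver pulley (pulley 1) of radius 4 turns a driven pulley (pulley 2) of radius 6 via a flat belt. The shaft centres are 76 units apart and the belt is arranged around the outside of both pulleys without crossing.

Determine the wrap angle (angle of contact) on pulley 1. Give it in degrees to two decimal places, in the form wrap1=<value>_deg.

wrap1=176.98_deg

open belt: β = asin((r2−r1)/C) = asin(2/76) = 1.5080°
wrap1 = π − 2β = 176.9841°
wrap2 = π + 2β = 183.0159°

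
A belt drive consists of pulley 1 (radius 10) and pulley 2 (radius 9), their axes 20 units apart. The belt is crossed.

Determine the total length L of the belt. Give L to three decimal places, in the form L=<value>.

L=119.803

crossed belt: β = asin((r1+r2)/C) = asin(19/20) = 71.8051°
wrap1 = wrap2 = π + 2β = 323.6103°
tangent length = C·cosβ = 6.2450
L = (r1+r2)·wrap + 2·C·cosβ = 19·5.6481 + 2·6.2450 = 119.8032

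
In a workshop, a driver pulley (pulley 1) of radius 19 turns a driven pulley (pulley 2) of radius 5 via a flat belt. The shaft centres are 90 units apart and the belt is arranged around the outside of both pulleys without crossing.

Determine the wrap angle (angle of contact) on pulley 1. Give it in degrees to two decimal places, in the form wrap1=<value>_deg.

wrap1=197.90_deg

open belt: β = asin((r2−r1)/C) = asin(-14/90) = -8.9490°
wrap1 = π − 2β = 197.8980°
wrap2 = π + 2β = 162.1020°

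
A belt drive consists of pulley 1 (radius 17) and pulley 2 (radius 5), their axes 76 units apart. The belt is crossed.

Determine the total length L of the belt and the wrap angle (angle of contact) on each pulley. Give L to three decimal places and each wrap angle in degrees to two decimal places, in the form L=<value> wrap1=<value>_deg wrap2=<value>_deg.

crossed belt: β = asin((r1+r2)/C) = asin(22/76) = 16.8264°
wrap1 = wrap2 = π + 2β = 213.6529°
tangent length = C·cosβ = 72.7461
L = (r1+r2)·wrap + 2·C·cosβ = 22·3.7289 + 2·72.7461 = 227.5291

L=227.529 wrap1=213.65_deg wrap2=213.65_deg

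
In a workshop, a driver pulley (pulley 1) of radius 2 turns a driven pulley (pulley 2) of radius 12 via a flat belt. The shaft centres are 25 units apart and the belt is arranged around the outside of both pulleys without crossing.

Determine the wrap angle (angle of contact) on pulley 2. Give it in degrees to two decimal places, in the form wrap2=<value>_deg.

open belt: β = asin((r2−r1)/C) = asin(10/25) = 23.5782°
wrap1 = π − 2β = 132.8436°
wrap2 = π + 2β = 227.1564°

wrap2=227.16_deg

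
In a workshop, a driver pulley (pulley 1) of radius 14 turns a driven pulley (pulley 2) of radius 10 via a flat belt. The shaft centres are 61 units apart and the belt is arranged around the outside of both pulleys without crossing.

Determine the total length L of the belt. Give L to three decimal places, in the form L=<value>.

open belt: β = asin((r2−r1)/C) = asin(-4/61) = -3.7598°
wrap1 = π − 2β = 187.5196°
wrap2 = π + 2β = 172.4804°
tangent length = C·cosβ = 60.8687
L = r1·wrap1 + r2·wrap2 + 2·C·cosβ = 14·3.2728 + 10·3.0104 + 2·60.8687 = 197.6606

L=197.661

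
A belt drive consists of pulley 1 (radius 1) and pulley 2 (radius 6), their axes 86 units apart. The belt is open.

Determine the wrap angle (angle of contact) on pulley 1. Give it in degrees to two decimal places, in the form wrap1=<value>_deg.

wrap1=173.33_deg

open belt: β = asin((r2−r1)/C) = asin(5/86) = 3.3330°
wrap1 = π − 2β = 173.3339°
wrap2 = π + 2β = 186.6661°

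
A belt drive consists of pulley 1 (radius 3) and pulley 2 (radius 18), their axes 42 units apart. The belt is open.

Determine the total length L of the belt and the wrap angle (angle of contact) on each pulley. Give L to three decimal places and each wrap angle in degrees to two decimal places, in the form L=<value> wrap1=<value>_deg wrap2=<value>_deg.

open belt: β = asin((r2−r1)/C) = asin(15/42) = 20.9248°
wrap1 = π − 2β = 138.1503°
wrap2 = π + 2β = 221.8497°
tangent length = C·cosβ = 39.2301
L = r1·wrap1 + r2·wrap2 + 2·C·cosβ = 3·2.4112 + 18·3.8720 + 2·39.2301 = 155.3898

L=155.390 wrap1=138.15_deg wrap2=221.85_deg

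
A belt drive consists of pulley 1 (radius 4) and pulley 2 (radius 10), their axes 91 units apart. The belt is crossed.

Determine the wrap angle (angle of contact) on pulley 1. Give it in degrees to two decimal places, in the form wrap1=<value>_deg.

crossed belt: β = asin((r1+r2)/C) = asin(14/91) = 8.8499°
wrap1 = wrap2 = π + 2β = 197.6998°

wrap1=197.70_deg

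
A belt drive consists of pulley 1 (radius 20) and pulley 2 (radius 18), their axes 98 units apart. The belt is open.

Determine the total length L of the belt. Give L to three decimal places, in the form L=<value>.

L=315.421

open belt: β = asin((r2−r1)/C) = asin(-2/98) = -1.1694°
wrap1 = π − 2β = 182.3388°
wrap2 = π + 2β = 177.6612°
tangent length = C·cosβ = 97.9796
L = r1·wrap1 + r2·wrap2 + 2·C·cosβ = 20·3.1824 + 18·3.1008 + 2·97.9796 = 315.4213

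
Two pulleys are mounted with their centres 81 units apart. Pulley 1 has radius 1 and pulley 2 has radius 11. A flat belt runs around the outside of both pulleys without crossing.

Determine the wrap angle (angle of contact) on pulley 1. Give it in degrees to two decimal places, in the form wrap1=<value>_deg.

wrap1=165.82_deg

open belt: β = asin((r2−r1)/C) = asin(10/81) = 7.0916°
wrap1 = π − 2β = 165.8167°
wrap2 = π + 2β = 194.1833°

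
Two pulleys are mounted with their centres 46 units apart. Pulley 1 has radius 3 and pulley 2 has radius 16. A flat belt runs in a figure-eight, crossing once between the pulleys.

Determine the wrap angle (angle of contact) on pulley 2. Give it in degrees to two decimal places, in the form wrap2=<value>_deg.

crossed belt: β = asin((r1+r2)/C) = asin(19/46) = 24.3962°
wrap1 = wrap2 = π + 2β = 228.7923°

wrap2=228.79_deg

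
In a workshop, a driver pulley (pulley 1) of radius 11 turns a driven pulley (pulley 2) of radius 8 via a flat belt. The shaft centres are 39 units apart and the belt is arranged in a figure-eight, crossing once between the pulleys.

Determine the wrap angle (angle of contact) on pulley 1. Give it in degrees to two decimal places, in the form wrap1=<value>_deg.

wrap1=238.31_deg

crossed belt: β = asin((r1+r2)/C) = asin(19/39) = 29.1554°
wrap1 = wrap2 = π + 2β = 238.3107°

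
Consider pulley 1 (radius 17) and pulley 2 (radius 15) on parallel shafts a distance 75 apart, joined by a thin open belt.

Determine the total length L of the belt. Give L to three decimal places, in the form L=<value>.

L=250.584

open belt: β = asin((r2−r1)/C) = asin(-2/75) = -1.5281°
wrap1 = π − 2β = 183.0561°
wrap2 = π + 2β = 176.9439°
tangent length = C·cosβ = 74.9733
L = r1·wrap1 + r2·wrap2 + 2·C·cosβ = 17·3.1949 + 15·3.0883 + 2·74.9733 = 250.5843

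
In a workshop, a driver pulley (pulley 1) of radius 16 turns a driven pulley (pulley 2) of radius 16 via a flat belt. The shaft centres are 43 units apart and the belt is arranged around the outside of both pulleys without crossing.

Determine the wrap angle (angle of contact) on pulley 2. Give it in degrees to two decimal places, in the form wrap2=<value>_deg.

open belt: β = asin((r2−r1)/C) = asin(0/43) = 0.0000°
wrap1 = π − 2β = 180.0000°
wrap2 = π + 2β = 180.0000°

wrap2=180.00_deg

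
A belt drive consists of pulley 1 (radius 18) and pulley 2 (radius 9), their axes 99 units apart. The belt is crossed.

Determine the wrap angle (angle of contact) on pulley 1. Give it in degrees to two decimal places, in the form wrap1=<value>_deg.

wrap1=211.65_deg

crossed belt: β = asin((r1+r2)/C) = asin(27/99) = 15.8266°
wrap1 = wrap2 = π + 2β = 211.6532°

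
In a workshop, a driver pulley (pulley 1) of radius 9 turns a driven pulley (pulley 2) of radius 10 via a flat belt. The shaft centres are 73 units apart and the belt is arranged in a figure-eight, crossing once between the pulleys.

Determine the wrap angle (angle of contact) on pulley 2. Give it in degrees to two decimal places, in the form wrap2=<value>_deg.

wrap2=210.17_deg

crossed belt: β = asin((r1+r2)/C) = asin(19/73) = 15.0863°
wrap1 = wrap2 = π + 2β = 210.1726°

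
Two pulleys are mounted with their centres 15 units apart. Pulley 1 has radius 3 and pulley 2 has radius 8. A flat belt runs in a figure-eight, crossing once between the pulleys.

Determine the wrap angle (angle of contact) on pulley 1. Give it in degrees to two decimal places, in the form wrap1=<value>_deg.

wrap1=274.33_deg

crossed belt: β = asin((r1+r2)/C) = asin(11/15) = 47.1666°
wrap1 = wrap2 = π + 2β = 274.3331°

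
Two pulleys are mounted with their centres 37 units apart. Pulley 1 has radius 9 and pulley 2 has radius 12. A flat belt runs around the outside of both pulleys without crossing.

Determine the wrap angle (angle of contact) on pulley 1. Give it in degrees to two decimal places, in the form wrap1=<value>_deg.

open belt: β = asin((r2−r1)/C) = asin(3/37) = 4.6507°
wrap1 = π − 2β = 170.6986°
wrap2 = π + 2β = 189.3014°

wrap1=170.70_deg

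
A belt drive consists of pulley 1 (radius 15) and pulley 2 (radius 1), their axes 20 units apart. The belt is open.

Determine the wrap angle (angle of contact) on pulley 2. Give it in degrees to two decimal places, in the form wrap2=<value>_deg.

open belt: β = asin((r2−r1)/C) = asin(-14/20) = -44.4270°
wrap1 = π − 2β = 268.8540°
wrap2 = π + 2β = 91.1460°

wrap2=91.15_deg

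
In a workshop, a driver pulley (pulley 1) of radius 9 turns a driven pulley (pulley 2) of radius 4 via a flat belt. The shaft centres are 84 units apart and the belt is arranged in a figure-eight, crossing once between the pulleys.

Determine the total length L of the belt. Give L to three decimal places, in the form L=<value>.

L=210.857

crossed belt: β = asin((r1+r2)/C) = asin(13/84) = 8.9030°
wrap1 = wrap2 = π + 2β = 197.8060°
tangent length = C·cosβ = 82.9880
L = (r1+r2)·wrap + 2·C·cosβ = 13·3.4524 + 2·82.9880 = 210.8567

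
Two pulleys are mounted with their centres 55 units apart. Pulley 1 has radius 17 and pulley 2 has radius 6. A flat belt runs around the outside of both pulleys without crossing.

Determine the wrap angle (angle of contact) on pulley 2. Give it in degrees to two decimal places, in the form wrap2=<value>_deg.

wrap2=156.93_deg

open belt: β = asin((r2−r1)/C) = asin(-11/55) = -11.5370°
wrap1 = π − 2β = 203.0739°
wrap2 = π + 2β = 156.9261°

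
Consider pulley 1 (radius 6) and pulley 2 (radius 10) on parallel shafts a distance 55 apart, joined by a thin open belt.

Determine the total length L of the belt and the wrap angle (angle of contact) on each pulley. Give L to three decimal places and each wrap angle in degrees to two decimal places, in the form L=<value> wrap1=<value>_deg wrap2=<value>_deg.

L=160.557 wrap1=171.66_deg wrap2=188.34_deg

open belt: β = asin((r2−r1)/C) = asin(4/55) = 4.1706°
wrap1 = π − 2β = 171.6587°
wrap2 = π + 2β = 188.3413°
tangent length = C·cosβ = 54.8544
L = r1·wrap1 + r2·wrap2 + 2·C·cosβ = 6·2.9960 + 10·3.2872 + 2·54.8544 = 160.5565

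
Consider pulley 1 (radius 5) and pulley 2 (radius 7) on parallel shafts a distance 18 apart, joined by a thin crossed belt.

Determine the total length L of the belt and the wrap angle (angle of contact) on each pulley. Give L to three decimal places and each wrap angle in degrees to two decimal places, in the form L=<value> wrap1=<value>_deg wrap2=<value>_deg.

L=82.045 wrap1=263.62_deg wrap2=263.62_deg

crossed belt: β = asin((r1+r2)/C) = asin(12/18) = 41.8103°
wrap1 = wrap2 = π + 2β = 263.6206°
tangent length = C·cosβ = 13.4164
L = (r1+r2)·wrap + 2·C·cosβ = 12·4.6010 + 2·13.4164 = 82.0454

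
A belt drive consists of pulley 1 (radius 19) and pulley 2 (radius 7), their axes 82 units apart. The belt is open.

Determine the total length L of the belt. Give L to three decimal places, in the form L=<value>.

L=247.441

open belt: β = asin((r2−r1)/C) = asin(-12/82) = -8.4150°
wrap1 = π − 2β = 196.8299°
wrap2 = π + 2β = 163.1701°
tangent length = C·cosβ = 81.1172
L = r1·wrap1 + r2·wrap2 + 2·C·cosβ = 19·3.4353 + 7·2.8479 + 2·81.1172 = 247.4407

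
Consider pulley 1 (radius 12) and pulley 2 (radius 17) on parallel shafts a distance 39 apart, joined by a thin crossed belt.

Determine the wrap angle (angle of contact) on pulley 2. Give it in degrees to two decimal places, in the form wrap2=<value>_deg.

wrap2=276.08_deg

crossed belt: β = asin((r1+r2)/C) = asin(29/39) = 48.0381°
wrap1 = wrap2 = π + 2β = 276.0762°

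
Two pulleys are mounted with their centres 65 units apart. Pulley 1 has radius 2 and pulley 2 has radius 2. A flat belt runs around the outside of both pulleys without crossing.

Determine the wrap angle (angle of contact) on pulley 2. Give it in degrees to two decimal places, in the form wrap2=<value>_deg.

open belt: β = asin((r2−r1)/C) = asin(0/65) = 0.0000°
wrap1 = π − 2β = 180.0000°
wrap2 = π + 2β = 180.0000°

wrap2=180.00_deg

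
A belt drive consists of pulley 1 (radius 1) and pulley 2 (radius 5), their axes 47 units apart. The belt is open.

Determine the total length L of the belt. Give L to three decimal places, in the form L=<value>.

L=113.190

open belt: β = asin((r2−r1)/C) = asin(4/47) = 4.8821°
wrap1 = π − 2β = 170.2357°
wrap2 = π + 2β = 189.7643°
tangent length = C·cosβ = 46.8295
L = r1·wrap1 + r2·wrap2 + 2·C·cosβ = 1·2.9712 + 5·3.3120 + 2·46.8295 = 113.1902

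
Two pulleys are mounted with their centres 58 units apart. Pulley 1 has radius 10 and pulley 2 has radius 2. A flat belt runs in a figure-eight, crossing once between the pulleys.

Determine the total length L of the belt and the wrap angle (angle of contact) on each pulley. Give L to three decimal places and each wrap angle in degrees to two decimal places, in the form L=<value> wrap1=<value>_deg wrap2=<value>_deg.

crossed belt: β = asin((r1+r2)/C) = asin(12/58) = 11.9405°
wrap1 = wrap2 = π + 2β = 203.8811°
tangent length = C·cosβ = 56.7450
L = (r1+r2)·wrap + 2·C·cosβ = 12·3.5584 + 2·56.7450 = 156.1908

L=156.191 wrap1=203.88_deg wrap2=203.88_deg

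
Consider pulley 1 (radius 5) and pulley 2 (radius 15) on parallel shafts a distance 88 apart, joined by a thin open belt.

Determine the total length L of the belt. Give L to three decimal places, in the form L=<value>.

L=239.969

open belt: β = asin((r2−r1)/C) = asin(10/88) = 6.5250°
wrap1 = π − 2β = 166.9500°
wrap2 = π + 2β = 193.0500°
tangent length = C·cosβ = 87.4300
L = r1·wrap1 + r2·wrap2 + 2·C·cosβ = 5·2.9138 + 15·3.3694 + 2·87.4300 = 239.9694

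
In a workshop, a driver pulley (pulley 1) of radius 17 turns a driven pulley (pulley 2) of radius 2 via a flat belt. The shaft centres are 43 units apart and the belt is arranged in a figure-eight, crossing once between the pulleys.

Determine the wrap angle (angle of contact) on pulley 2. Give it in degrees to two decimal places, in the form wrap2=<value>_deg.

crossed belt: β = asin((r1+r2)/C) = asin(19/43) = 26.2226°
wrap1 = wrap2 = π + 2β = 232.4453°

wrap2=232.45_deg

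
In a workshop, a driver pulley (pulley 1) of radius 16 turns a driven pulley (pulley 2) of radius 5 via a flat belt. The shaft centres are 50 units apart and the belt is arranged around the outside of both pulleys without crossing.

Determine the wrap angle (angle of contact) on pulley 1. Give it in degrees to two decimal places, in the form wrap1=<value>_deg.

open belt: β = asin((r2−r1)/C) = asin(-11/50) = -12.7090°
wrap1 = π − 2β = 205.4181°
wrap2 = π + 2β = 154.5819°

wrap1=205.42_deg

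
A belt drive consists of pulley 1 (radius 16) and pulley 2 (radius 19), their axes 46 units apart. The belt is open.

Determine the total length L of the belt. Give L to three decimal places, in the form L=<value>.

L=202.151

open belt: β = asin((r2−r1)/C) = asin(3/46) = 3.7393°
wrap1 = π − 2β = 172.5213°
wrap2 = π + 2β = 187.4787°
tangent length = C·cosβ = 45.9021
L = r1·wrap1 + r2·wrap2 + 2·C·cosβ = 16·3.0111 + 19·3.2721 + 2·45.9021 = 202.1515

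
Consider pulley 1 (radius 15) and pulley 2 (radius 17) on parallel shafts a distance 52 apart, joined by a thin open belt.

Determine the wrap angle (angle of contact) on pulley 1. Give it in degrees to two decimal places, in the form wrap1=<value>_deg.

wrap1=175.59_deg

open belt: β = asin((r2−r1)/C) = asin(2/52) = 2.2042°
wrap1 = π − 2β = 175.5915°
wrap2 = π + 2β = 184.4085°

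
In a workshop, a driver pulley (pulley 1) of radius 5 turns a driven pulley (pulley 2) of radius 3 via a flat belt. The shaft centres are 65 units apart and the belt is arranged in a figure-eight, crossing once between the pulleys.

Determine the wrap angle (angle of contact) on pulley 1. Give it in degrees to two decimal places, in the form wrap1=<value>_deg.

wrap1=194.14_deg

crossed belt: β = asin((r1+r2)/C) = asin(8/65) = 7.0697°
wrap1 = wrap2 = π + 2β = 194.1394°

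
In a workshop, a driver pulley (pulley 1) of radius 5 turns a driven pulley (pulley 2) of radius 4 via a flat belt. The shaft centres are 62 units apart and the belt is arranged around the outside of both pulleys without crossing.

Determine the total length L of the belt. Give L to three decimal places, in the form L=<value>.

L=152.290

open belt: β = asin((r2−r1)/C) = asin(-1/62) = -0.9242°
wrap1 = π − 2β = 181.8483°
wrap2 = π + 2β = 178.1517°
tangent length = C·cosβ = 61.9919
L = r1·wrap1 + r2·wrap2 + 2·C·cosβ = 5·3.1739 + 4·3.1093 + 2·61.9919 = 152.2905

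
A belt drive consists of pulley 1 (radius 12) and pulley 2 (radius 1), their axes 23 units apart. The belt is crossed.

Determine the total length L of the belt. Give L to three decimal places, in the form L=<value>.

crossed belt: β = asin((r1+r2)/C) = asin(13/23) = 34.4174°
wrap1 = wrap2 = π + 2β = 248.8348°
tangent length = C·cosβ = 18.9737
L = (r1+r2)·wrap + 2·C·cosβ = 13·4.3430 + 2·18.9737 = 94.4062

L=94.406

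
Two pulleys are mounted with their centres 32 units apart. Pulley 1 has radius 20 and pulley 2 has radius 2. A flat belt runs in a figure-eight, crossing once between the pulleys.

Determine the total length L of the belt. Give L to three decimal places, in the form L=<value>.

L=148.945

crossed belt: β = asin((r1+r2)/C) = asin(22/32) = 43.4325°
wrap1 = wrap2 = π + 2β = 266.8651°
tangent length = C·cosβ = 23.2379
L = (r1+r2)·wrap + 2·C·cosβ = 22·4.6577 + 2·23.2379 = 148.9446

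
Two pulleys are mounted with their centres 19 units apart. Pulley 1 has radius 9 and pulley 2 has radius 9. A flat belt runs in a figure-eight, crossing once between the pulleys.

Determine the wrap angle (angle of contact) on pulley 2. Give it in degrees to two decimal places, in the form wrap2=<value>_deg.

wrap2=322.66_deg

crossed belt: β = asin((r1+r2)/C) = asin(18/19) = 71.3283°
wrap1 = wrap2 = π + 2β = 322.6566°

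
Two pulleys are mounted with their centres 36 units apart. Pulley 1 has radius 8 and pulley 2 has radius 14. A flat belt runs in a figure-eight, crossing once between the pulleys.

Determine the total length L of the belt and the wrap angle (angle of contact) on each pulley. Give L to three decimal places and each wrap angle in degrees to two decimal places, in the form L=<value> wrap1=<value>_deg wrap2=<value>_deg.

crossed belt: β = asin((r1+r2)/C) = asin(22/36) = 37.6699°
wrap1 = wrap2 = π + 2β = 255.3398°
tangent length = C·cosβ = 28.4956
L = (r1+r2)·wrap + 2·C·cosβ = 22·4.4565 + 2·28.4956 = 155.0347

L=155.035 wrap1=255.34_deg wrap2=255.34_deg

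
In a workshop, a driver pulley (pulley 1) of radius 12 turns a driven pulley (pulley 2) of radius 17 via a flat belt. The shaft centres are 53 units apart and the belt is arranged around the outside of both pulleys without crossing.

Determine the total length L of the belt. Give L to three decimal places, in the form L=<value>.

open belt: β = asin((r2−r1)/C) = asin(5/53) = 5.4133°
wrap1 = π − 2β = 169.1734°
wrap2 = π + 2β = 190.8266°
tangent length = C·cosβ = 52.7636
L = r1·wrap1 + r2·wrap2 + 2·C·cosβ = 12·2.9526 + 17·3.3306 + 2·52.7636 = 197.5782

L=197.578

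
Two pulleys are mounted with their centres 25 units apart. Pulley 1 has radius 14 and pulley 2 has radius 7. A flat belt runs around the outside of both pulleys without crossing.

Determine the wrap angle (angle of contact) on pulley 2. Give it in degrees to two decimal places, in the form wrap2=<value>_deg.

open belt: β = asin((r2−r1)/C) = asin(-7/25) = -16.2602°
wrap1 = π − 2β = 212.5204°
wrap2 = π + 2β = 147.4796°

wrap2=147.48_deg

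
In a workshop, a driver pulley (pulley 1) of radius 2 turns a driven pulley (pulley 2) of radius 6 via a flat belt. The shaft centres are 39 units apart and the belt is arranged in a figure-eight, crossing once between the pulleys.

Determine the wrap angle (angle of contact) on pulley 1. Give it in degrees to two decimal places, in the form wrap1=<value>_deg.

wrap1=203.67_deg

crossed belt: β = asin((r1+r2)/C) = asin(8/39) = 11.8370°
wrap1 = wrap2 = π + 2β = 203.6740°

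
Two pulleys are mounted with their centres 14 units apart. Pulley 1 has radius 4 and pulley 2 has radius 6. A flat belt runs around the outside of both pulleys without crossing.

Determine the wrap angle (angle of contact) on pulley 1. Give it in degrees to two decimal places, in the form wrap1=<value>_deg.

wrap1=163.57_deg

open belt: β = asin((r2−r1)/C) = asin(2/14) = 8.2132°
wrap1 = π − 2β = 163.5736°
wrap2 = π + 2β = 196.4264°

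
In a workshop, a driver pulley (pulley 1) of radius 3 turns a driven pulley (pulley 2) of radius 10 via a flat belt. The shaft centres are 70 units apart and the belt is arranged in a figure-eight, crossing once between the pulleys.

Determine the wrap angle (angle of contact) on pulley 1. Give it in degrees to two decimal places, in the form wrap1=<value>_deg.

wrap1=201.41_deg

crossed belt: β = asin((r1+r2)/C) = asin(13/70) = 10.7028°
wrap1 = wrap2 = π + 2β = 201.4056°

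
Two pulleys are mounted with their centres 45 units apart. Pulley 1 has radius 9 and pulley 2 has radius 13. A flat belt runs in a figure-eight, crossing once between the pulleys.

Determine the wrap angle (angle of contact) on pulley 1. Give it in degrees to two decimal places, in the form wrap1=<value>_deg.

crossed belt: β = asin((r1+r2)/C) = asin(22/45) = 29.2676°
wrap1 = wrap2 = π + 2β = 238.5352°

wrap1=238.54_deg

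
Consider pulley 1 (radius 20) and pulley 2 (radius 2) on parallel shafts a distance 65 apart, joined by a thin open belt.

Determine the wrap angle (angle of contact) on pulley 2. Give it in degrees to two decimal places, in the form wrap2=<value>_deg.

open belt: β = asin((r2−r1)/C) = asin(-18/65) = -16.0766°
wrap1 = π − 2β = 212.1533°
wrap2 = π + 2β = 147.8467°

wrap2=147.85_deg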